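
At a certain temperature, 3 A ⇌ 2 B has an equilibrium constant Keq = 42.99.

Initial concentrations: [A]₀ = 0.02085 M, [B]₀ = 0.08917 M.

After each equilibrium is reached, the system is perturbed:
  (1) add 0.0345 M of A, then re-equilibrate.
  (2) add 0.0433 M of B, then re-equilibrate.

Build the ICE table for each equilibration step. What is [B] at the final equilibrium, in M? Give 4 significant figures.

Q₀ = 877.2 vs Keq = 42.99 ⇒ Q>K, reverse
Step 1:
                  A         B
  I         0.02085   0.08917
  C          0.0279   -0.0186
  E         0.04875   0.07057
  solve Keq expr → x = -0.0093; check Q = 42.99
Then add 0.0345 M of A.
Step 2:
                  A         B
  I         0.08325   0.07057
  C        -0.02663   0.01776
  E         0.05662   0.08833
  solve Keq expr → x = 0.008878; check Q = 42.99
Then add 0.0433 M of B.
Step 3:
                  A         B
  I         0.05662    0.1316
  C         0.01377 -0.009182
  E         0.07039    0.1224
  solve Keq expr → x = -0.004591; check Q = 42.99

[B]_eq = 0.1224 M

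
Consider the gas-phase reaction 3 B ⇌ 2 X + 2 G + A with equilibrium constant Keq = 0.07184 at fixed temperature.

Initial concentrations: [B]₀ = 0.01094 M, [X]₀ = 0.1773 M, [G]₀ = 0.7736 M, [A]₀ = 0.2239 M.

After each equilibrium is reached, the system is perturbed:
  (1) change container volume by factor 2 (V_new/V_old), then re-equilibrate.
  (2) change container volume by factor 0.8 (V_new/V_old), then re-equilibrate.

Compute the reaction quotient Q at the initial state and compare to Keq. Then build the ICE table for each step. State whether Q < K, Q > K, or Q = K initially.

Q₀ = 3217 vs Keq = 0.07184 ⇒ Q>K, reverse
Step 1:
                    B           X           G           A
  I           0.01094      0.1773      0.7736      0.2239
  C            0.1613     -0.1075     -0.1075    -0.05377
  E            0.1723     0.06975      0.6661      0.1701
  solve Keq expr → x = -0.05377; check Q = 0.07184
Then change container volume by factor 2 (V_new/V_old).
Step 2:
                    B           X           G           A
  I           0.08613     0.03488       0.333     0.08506
  C          -0.01741      0.0116      0.0116    0.005802
  E           0.06872     0.04648      0.3446     0.09087
  solve Keq expr → x = 0.005802; check Q = 0.07184
Then change container volume by factor 0.8 (V_new/V_old).
Step 3:
                    B           X           G           A
  I            0.0859      0.0581      0.4308      0.1136
  C           0.00702    -0.00468    -0.00468    -0.00234
  E           0.09292     0.05342      0.4261      0.1112
  solve Keq expr → x = -0.00234; check Q = 0.07184

Q₀ = 3217; Q > K (proceeds reverse)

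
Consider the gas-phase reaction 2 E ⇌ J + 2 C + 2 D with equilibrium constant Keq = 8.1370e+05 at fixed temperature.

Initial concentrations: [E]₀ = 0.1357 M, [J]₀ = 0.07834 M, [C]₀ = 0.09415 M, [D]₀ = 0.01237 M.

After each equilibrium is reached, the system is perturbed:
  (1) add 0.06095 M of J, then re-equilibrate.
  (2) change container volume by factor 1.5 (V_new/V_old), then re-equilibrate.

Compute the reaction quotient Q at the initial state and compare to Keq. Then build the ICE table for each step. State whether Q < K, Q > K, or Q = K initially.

Q₀ = 5.7704e-06; Q < K (proceeds forward)

Q₀ = 5.7704e-06 vs Keq = 8.1370e+05 ⇒ Q<K, forward
Step 1:
                   E          J          C          D
  init        0.1357    0.07834    0.09415    0.01237
  Δ          -0.1357    0.06784     0.1357     0.1357
  eq      1.4423e-05     0.1462     0.2298     0.1481
  solve Keq expr → x = 0.06784; check Q = 8.1370e+05
Then add 0.06095 M of J.
Step 2:
                   E          J          C          D
  init    1.4423e-05     0.2071     0.2298     0.1481
  Δ       2.7449e-06 -1.3725e-06 -2.7449e-06 -2.7449e-06
  eq      1.7168e-05     0.2071     0.2298     0.1481
  solve Keq expr → x = -1.3725e-06; check Q = 8.1370e+05
Then change container volume by factor 1.5 (V_new/V_old).
Step 3:
                   E          J          C          D
  init    1.1445e-05     0.1381     0.1532     0.0987
  Δ       -5.2147e-06 2.6073e-06 5.2147e-06 5.2147e-06
  eq      6.2306e-06     0.1381     0.1532    0.09871
  solve Keq expr → x = 2.6073e-06; check Q = 8.1370e+05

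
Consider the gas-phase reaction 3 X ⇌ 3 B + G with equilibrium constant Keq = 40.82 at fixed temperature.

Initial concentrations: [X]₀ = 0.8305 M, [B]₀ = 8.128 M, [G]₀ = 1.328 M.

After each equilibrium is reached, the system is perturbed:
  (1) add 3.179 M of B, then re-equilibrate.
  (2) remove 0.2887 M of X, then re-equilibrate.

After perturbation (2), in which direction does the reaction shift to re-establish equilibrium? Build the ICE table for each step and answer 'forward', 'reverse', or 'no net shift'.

Direction: reverse

Q₀ = 1245 vs Keq = 40.82 ⇒ Q>K, reverse
Step 1:
                    X           B           G
  Initial      0.8305       8.128       1.328
  Change        1.155      -1.155     -0.3851
  Equil         1.986       6.973      0.9429
  solve Keq expr → x = -0.3851; check Q = 40.82
Then add 3.179 M of B.
Step 2:
                    X           B           G
  Initial       1.986       10.15      0.9429
  Change       0.5552     -0.5552     -0.1851
  Equil         2.541       9.596      0.7578
  solve Keq expr → x = -0.1851; check Q = 40.82
Then remove 0.2887 M of X.
Step 3:
                    X           B           G
  Initial       2.252       9.596      0.7578
  Change        0.176      -0.176    -0.05867
  Equil         2.428        9.42      0.6992
  solve Keq expr → x = -0.05867; check Q = 40.82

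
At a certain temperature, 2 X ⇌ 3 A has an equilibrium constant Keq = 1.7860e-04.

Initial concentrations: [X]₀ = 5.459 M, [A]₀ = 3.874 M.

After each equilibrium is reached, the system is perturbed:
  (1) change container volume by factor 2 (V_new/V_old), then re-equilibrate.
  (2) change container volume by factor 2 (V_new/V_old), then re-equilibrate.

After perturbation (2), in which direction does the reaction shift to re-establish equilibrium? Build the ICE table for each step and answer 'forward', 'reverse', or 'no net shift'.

Q₀ = 1.951 vs Keq = 1.7860e-04 ⇒ Q>K, reverse
Step 1:
                    X           A
  I             5.459       3.874
  C             2.434      -3.651
  E             7.893      0.2232
  solve Keq expr → x = -1.217; check Q = 1.7860e-04
Then change container volume by factor 2 (V_new/V_old).
Step 2:
                    X           A
  I             3.946      0.1116
  C          -0.01904     0.02856
  E             3.927      0.1402
  solve Keq expr → x = 0.00952; check Q = 1.7860e-04
Then change container volume by factor 2 (V_new/V_old).
Step 3:
                    X           A
  I             1.964     0.07009
  C          -0.01191     0.01786
  E             1.952     0.08795
  solve Keq expr → x = 0.005954; check Q = 1.7860e-04

Direction: forward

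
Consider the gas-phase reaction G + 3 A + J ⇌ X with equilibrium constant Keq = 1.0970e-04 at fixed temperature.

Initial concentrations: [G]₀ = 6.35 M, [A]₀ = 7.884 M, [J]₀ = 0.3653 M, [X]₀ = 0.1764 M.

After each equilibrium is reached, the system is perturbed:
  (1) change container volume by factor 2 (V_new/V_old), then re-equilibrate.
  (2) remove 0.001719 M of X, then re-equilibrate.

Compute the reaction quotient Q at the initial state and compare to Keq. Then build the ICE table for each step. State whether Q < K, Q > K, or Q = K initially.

Q₀ = 1.5518e-04; Q > K (proceeds reverse)

Q₀ = 1.5518e-04 vs Keq = 1.0970e-04 ⇒ Q>K, reverse
Step 1:
                   G          A          J          X
  I             6.35      7.884     0.3653     0.1764
  C          0.03398      0.102    0.03398   -0.03398
  E            6.384      7.986     0.3993     0.1424
  solve Keq expr → x = -0.03398; check Q = 1.0970e-04
Then change container volume by factor 2 (V_new/V_old).
Step 2:
                   G          A          J          X
  I            3.192      3.993     0.1996    0.07121
  C          0.06429     0.1929    0.06429   -0.06429
  E            3.256      4.186     0.2639   0.006915
  solve Keq expr → x = -0.06429; check Q = 1.0970e-04
Then remove 0.001719 M of X.
Step 3:
                   G          A          J          X
  I            3.256      4.186     0.2639   0.005196
  C        -0.001648  -0.004944  -0.001648   0.001648
  E            3.255      4.181     0.2623   0.006844
  solve Keq expr → x = 0.001648; check Q = 1.0970e-04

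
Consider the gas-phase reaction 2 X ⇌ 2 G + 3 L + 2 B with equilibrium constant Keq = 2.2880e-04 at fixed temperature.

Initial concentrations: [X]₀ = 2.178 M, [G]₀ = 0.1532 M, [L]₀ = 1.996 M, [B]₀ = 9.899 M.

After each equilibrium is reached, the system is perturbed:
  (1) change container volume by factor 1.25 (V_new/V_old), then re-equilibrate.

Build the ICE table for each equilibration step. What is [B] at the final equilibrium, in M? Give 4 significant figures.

Q₀ = 3.855 vs Keq = 2.2880e-04 ⇒ Q>K, reverse
Step 1:
                   X          G          L          B
  Initial      2.178     0.1532      1.996      9.899
  Change      0.1517    -0.1517    -0.2275    -0.1517
  Equil         2.33   0.001537      1.769      9.747
  solve Keq expr → x = -0.07583; check Q = 2.2880e-04
Then change container volume by factor 1.25 (V_new/V_old).
Step 2:
                   X          G          L          B
  Initial      1.864    0.00123      1.415      7.798
  Change  -9.1411e-04 9.1411e-04   0.001371 9.1411e-04
  Equil        1.863   0.002144      1.416      7.799
  solve Keq expr → x = 4.5705e-04; check Q = 2.2880e-04

[B]_eq = 7.799 M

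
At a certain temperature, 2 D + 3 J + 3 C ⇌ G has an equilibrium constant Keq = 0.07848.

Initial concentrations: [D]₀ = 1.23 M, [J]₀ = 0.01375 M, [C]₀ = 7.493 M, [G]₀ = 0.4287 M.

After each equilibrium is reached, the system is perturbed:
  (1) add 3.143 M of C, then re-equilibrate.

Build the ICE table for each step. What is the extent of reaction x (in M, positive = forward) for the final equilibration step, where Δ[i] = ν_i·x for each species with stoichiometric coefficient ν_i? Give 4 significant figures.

Q₀ = 259.1 vs Keq = 0.07848 ⇒ Q>K, reverse
Step 1:
                   D          J          C          G
  I             1.23    0.01375      7.493     0.4287
  C           0.1112     0.1668     0.1668   -0.05559
  E            1.341     0.1805       7.66     0.3731
  solve Keq expr → x = -0.05559; check Q = 0.07848
Then add 3.143 M of C.
Step 2:
                   D          J          C          G
  I            1.341     0.1805       10.8     0.3731
  C         -0.03201   -0.04802   -0.04802    0.01601
  E            1.309     0.1325      10.75     0.3891
  solve Keq expr → x = 0.01601; check Q = 0.07848

x = 0.01601 M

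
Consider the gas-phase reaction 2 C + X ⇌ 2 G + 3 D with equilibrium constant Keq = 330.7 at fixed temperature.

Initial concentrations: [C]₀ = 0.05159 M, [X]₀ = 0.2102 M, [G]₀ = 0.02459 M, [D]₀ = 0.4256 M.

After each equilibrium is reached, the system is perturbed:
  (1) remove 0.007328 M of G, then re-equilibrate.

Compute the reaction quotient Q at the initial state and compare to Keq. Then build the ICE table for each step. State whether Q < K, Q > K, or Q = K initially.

Q₀ = 0.08332 vs Keq = 330.7 ⇒ Q<K, forward
Step 1:
                  C         X         G         D
  I         0.05159    0.2102   0.02459    0.4256
  C        -0.04832  -0.02416   0.04832   0.07248
  E        0.003268     0.186   0.07291    0.4981
  solve Keq expr → x = 0.02416; check Q = 330.7
Then remove 0.007328 M of G.
Step 2:
                  C         X         G         D
  I        0.003268     0.186   0.06558    0.4981
  C       -3.0920e-04 -1.5460e-04 3.0920e-04 4.6380e-04
  E        0.002958    0.1859   0.06589    0.4985
  solve Keq expr → x = 1.5460e-04; check Q = 330.7

Q₀ = 0.08332; Q < K (proceeds forward)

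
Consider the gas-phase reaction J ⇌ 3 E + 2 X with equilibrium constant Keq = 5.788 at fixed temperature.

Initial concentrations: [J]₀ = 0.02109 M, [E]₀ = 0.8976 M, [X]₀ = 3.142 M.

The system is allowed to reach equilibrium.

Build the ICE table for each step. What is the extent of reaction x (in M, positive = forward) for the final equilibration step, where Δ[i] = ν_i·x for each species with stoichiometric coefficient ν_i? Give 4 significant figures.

x = -0.1383 M

Q₀ = 338.5 vs Keq = 5.788 ⇒ Q>K, reverse
Step 1:
                    J           E           X
  init        0.02109      0.8976       3.142
  Δ            0.1383      -0.415     -0.2767
  eq           0.1594      0.4826       2.865
  solve Keq expr → x = -0.1383; check Q = 5.788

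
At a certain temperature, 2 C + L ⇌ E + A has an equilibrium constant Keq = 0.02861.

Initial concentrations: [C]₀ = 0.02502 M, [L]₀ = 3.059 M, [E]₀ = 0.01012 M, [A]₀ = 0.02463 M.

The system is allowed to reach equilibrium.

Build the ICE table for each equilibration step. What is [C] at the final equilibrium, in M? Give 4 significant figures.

Q₀ = 0.1302 vs Keq = 0.02861 ⇒ Q>K, reverse
Step 1:
                   C          L          E          A
  Initial    0.02502      3.059    0.01012    0.02463
  Change    0.009623   0.004812  -0.004812  -0.004812
  Equil      0.03464      3.064   0.005308    0.01982
  solve Keq expr → x = -0.004812; check Q = 0.02861

[C]_eq = 0.03464 M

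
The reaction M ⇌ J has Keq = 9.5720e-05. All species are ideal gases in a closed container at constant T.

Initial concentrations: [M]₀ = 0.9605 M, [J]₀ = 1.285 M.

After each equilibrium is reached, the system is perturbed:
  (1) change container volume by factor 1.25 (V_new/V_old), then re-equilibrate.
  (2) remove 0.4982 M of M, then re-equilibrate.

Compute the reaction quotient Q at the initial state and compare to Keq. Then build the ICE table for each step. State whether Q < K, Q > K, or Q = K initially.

Q₀ = 1.338; Q > K (proceeds reverse)

Q₀ = 1.338 vs Keq = 9.5720e-05 ⇒ Q>K, reverse
Step 1:
                  M         J
  Initial    0.9605     1.285
  Change      1.285    -1.285
  Equil       2.245 2.1492e-04
  solve Keq expr → x = -1.285; check Q = 9.5720e-05
Then change container volume by factor 1.25 (V_new/V_old).
Step 2:
                  M         J
  Initial     1.796 1.7193e-04
  Change          0         0
  Equil       1.796 1.7193e-04
  solve Keq expr → x = 0; check Q = 9.5720e-05
Then remove 0.4982 M of M.
Step 3:
                  M         J
  Initial     1.298 1.7193e-04
  Change  4.7683e-05 -4.7683e-05
  Equil       1.298 1.2425e-04
  solve Keq expr → x = -4.7683e-05; check Q = 9.5720e-05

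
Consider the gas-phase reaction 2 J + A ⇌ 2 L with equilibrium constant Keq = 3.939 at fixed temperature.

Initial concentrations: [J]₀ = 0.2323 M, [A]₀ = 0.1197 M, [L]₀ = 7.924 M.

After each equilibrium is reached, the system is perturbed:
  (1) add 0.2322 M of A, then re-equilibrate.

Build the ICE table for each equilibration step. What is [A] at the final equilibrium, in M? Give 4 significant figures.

Q₀ = 9721 vs Keq = 3.939 ⇒ Q>K, reverse
Step 1:
                    J           A           L
  init         0.2323      0.1197       7.924
  Δ             2.291       1.145      -2.291
  eq            2.523       1.265       5.633
  solve Keq expr → x = -1.145; check Q = 3.939
Then add 0.2322 M of A.
Step 2:
                    J           A           L
  init          2.523       1.497       5.633
  Δ           -0.1121    -0.05607      0.1121
  eq            2.411       1.441       5.745
  solve Keq expr → x = 0.05607; check Q = 3.939

[A]_eq = 1.441 M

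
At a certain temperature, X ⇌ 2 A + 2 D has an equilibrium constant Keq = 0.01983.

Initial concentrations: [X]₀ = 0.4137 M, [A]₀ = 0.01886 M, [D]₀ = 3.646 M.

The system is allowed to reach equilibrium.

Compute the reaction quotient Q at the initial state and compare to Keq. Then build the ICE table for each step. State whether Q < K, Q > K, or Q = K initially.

Q₀ = 0.01143; Q < K (proceeds forward)

Q₀ = 0.01143 vs Keq = 0.01983 ⇒ Q<K, forward
Step 1:
                   X          A          D
  I           0.4137    0.01886      3.646
  C        -0.002927   0.005854   0.005854
  E           0.4108    0.02471      3.652
  solve Keq expr → x = 0.002927; check Q = 0.01983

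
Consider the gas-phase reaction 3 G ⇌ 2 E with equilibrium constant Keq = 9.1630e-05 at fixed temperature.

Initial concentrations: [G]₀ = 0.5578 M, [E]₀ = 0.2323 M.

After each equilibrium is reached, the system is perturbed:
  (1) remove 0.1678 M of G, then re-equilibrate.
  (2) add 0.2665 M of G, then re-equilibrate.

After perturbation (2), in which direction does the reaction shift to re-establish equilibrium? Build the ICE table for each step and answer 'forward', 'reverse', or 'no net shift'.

Direction: forward

Q₀ = 0.3109 vs Keq = 9.1630e-05 ⇒ Q>K, reverse
Step 1:
                    G           E
  Initial      0.5578      0.2323
  Change       0.3363     -0.2242
  Equil        0.8941    0.008093
  solve Keq expr → x = -0.1121; check Q = 9.1630e-05
Then remove 0.1678 M of G.
Step 2:
                    G           E
  Initial      0.7263    0.008093
  Change     0.003193   -0.002129
  Equil        0.7295    0.005964
  solve Keq expr → x = -0.001064; check Q = 9.1630e-05
Then add 0.2665 M of G.
Step 3:
                    G           E
  Initial       0.996    0.005964
  Change    -0.005214    0.003476
  Equil        0.9908     0.00944
  solve Keq expr → x = 0.001738; check Q = 9.1630e-05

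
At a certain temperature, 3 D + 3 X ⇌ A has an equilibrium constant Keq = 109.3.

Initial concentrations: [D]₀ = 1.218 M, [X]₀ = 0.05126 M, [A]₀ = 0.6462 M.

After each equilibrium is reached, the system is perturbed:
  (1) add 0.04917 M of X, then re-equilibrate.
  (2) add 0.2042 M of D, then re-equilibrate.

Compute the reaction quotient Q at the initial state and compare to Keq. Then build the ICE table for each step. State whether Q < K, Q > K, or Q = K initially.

Q₀ = 2655 vs Keq = 109.3 ⇒ Q>K, reverse
Step 1:
                  D         X         A
  I           1.218   0.05126    0.6462
  C          0.0854    0.0854  -0.02847
  E           1.303    0.1367    0.6177
  solve Keq expr → x = -0.02847; check Q = 109.3
Then add 0.04917 M of X.
Step 2:
                  D         X         A
  I           1.303    0.1858    0.6177
  C        -0.04337  -0.04337   0.01446
  E            1.26    0.1425    0.6322
  solve Keq expr → x = 0.01446; check Q = 109.3
Then add 0.2042 M of D.
Step 3:
                  D         X         A
  I           1.464    0.1425    0.6322
  C        -0.01796  -0.01796  0.005985
  E           1.446    0.1245    0.6382
  solve Keq expr → x = 0.005985; check Q = 109.3

Q₀ = 2655; Q > K (proceeds reverse)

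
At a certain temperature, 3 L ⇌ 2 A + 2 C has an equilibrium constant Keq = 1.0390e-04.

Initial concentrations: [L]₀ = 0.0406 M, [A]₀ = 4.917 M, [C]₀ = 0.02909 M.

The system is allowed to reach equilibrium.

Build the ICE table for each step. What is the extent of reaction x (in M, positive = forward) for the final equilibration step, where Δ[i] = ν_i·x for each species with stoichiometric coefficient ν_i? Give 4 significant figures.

x = -0.01452 M

Q₀ = 305.7 vs Keq = 1.0390e-04 ⇒ Q>K, reverse
Step 1:
                   L          A          C
  I           0.0406      4.917    0.02909
  C          0.04356   -0.02904   -0.02904
  E          0.08416      4.888 5.0913e-05
  solve Keq expr → x = -0.01452; check Q = 1.0390e-04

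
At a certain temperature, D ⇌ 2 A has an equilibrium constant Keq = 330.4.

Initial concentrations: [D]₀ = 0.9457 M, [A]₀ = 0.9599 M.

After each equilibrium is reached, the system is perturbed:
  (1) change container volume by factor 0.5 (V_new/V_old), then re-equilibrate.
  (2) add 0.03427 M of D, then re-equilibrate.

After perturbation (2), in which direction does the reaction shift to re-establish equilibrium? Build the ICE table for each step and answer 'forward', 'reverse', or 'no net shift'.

Q₀ = 0.9743 vs Keq = 330.4 ⇒ Q<K, forward
Step 1:
                    D           A
  I            0.9457      0.9599
  C           -0.9219       1.844
  E           0.02379       2.804
  solve Keq expr → x = 0.9219; check Q = 330.4
Then change container volume by factor 0.5 (V_new/V_old).
Step 2:
                    D           A
  I           0.04758       5.607
  C           0.04458    -0.08916
  E           0.09216       5.518
  solve Keq expr → x = -0.04458; check Q = 330.4
Then add 0.03427 M of D.
Step 3:
                    D           A
  I            0.1264       5.518
  C          -0.03211     0.06422
  E           0.09432       5.582
  solve Keq expr → x = 0.03211; check Q = 330.4

Direction: forward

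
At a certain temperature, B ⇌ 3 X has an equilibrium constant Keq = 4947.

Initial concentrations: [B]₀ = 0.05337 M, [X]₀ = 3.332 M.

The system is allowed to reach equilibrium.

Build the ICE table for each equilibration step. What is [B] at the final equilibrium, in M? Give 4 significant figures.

Q₀ = 693.1 vs Keq = 4947 ⇒ Q<K, forward
Step 1:
                  B         X
  I         0.05337     3.332
  C        -0.04495    0.1348
  E        0.008423     3.467
  solve Keq expr → x = 0.04495; check Q = 4947

[B]_eq = 0.008423 M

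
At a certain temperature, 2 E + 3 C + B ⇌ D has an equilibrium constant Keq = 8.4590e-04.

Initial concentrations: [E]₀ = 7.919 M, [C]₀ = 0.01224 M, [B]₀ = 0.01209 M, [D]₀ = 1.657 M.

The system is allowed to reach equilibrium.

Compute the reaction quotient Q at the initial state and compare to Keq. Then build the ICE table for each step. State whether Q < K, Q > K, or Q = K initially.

Q₀ = 1.1918e+06 vs Keq = 8.4590e-04 ⇒ Q>K, reverse
Step 1:
                  E         C         B         D
  I           7.919   0.01224   0.01209     1.657
  C           1.594     2.391    0.7971   -0.7971
  E           9.513     2.403    0.8091    0.8599
  solve Keq expr → x = -0.7971; check Q = 8.4590e-04

Q₀ = 1.1918e+06; Q > K (proceeds reverse)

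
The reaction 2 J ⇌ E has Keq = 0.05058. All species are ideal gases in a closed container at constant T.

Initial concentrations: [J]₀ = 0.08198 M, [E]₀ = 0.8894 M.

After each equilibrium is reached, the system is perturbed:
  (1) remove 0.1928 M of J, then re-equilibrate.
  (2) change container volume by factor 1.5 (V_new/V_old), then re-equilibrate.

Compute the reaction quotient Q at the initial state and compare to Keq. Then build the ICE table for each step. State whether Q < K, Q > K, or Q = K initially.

Q₀ = 132.3; Q > K (proceeds reverse)

Q₀ = 132.3 vs Keq = 0.05058 ⇒ Q>K, reverse
Step 1:
                    J           E
  init        0.08198      0.8894
  Δ             1.519     -0.7597
  eq            1.601      0.1297
  solve Keq expr → x = -0.7597; check Q = 0.05058
Then remove 0.1928 M of J.
Step 2:
                    J           E
  init          1.409      0.1297
  Δ           0.04552    -0.02276
  eq            1.454      0.1069
  solve Keq expr → x = -0.02276; check Q = 0.05058
Then change container volume by factor 1.5 (V_new/V_old).
Step 3:
                    J           E
  init         0.9694      0.0713
  Δ            0.0396     -0.0198
  eq            1.009     0.05149
  solve Keq expr → x = -0.0198; check Q = 0.05058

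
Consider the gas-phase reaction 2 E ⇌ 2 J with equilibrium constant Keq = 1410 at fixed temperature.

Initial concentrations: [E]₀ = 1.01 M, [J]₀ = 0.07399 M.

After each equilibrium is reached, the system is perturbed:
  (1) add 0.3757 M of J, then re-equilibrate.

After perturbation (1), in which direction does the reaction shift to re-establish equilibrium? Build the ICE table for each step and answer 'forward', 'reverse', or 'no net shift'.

Direction: reverse

Q₀ = 0.005367 vs Keq = 1410 ⇒ Q<K, forward
Step 1:
                  E         J
  init         1.01   0.07399
  Δ         -0.9819    0.9819
  eq        0.02812     1.056
  solve Keq expr → x = 0.4909; check Q = 1410
Then add 0.3757 M of J.
Step 2:
                  E         J
  init      0.02812     1.432
  Δ        0.009746 -0.009746
  eq        0.03786     1.422
  solve Keq expr → x = -0.004873; check Q = 1410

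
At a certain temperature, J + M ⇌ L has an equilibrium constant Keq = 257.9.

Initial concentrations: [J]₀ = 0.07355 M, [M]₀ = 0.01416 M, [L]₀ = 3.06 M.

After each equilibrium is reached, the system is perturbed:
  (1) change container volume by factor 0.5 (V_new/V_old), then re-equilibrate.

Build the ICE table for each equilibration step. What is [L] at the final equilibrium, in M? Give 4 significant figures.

Q₀ = 2938 vs Keq = 257.9 ⇒ Q>K, reverse
Step 1:
                    J           M           L
  Initial     0.07355     0.01416        3.06
  Change      0.06788     0.06788    -0.06788
  Equil        0.1414     0.08204       2.992
  solve Keq expr → x = -0.06788; check Q = 257.9
Then change container volume by factor 0.5 (V_new/V_old).
Step 2:
                    J           M           L
  Initial      0.2829      0.1641       5.984
  Change     -0.05926    -0.05926     0.05926
  Equil        0.2236      0.1048       6.044
  solve Keq expr → x = 0.05926; check Q = 257.9

[L]_eq = 6.044 M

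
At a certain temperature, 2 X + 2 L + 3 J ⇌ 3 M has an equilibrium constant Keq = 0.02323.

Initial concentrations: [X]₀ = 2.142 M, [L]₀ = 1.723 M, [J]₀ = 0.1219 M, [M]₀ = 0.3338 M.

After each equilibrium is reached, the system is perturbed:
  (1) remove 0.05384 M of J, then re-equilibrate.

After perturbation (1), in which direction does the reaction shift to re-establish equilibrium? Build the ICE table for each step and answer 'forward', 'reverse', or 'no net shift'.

Q₀ = 1.507 vs Keq = 0.02323 ⇒ Q>K, reverse
Step 1:
                    X           L           J           M
  init          2.142       1.723      0.1219      0.3338
  Δ           0.09466     0.09466       0.142      -0.142
  eq            2.237       1.818      0.2639      0.1918
  solve Keq expr → x = -0.04733; check Q = 0.02323
Then remove 0.05384 M of J.
Step 2:
                    X           L           J           M
  init          2.237       1.818      0.2101      0.1918
  Δ           0.01448     0.01448     0.02172    -0.02172
  eq            2.251       1.832      0.2318      0.1701
  solve Keq expr → x = -0.00724; check Q = 0.02323

Direction: reverse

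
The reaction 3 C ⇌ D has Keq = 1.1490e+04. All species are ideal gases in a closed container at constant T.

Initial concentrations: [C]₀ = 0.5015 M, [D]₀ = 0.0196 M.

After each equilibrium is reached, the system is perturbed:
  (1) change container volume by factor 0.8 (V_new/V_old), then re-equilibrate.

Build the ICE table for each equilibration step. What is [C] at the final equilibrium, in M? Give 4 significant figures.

Q₀ = 0.1554 vs Keq = 1.1490e+04 ⇒ Q<K, forward
Step 1:
                   C          D
  I           0.5015     0.0196
  C          -0.4766     0.1589
  E          0.02495     0.1785
  solve Keq expr → x = 0.1589; check Q = 1.1490e+04
Then change container volume by factor 0.8 (V_new/V_old).
Step 2:
                   C          D
  I          0.03119     0.2231
  C        -0.004254   0.001418
  E          0.02693     0.2245
  solve Keq expr → x = 0.001418; check Q = 1.1490e+04

[C]_eq = 0.02693 M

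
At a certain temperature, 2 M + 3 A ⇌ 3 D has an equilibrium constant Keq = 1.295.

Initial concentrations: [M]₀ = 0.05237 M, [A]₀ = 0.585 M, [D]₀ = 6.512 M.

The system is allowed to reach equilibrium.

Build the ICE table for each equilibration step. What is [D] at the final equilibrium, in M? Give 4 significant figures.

[D]_eq = 4.229 M

Q₀ = 5.0293e+05 vs Keq = 1.295 ⇒ Q>K, reverse
Step 1:
                   M          A          D
  I          0.05237      0.585      6.512
  C            1.522      2.283     -2.283
  E            1.574      2.868      4.229
  solve Keq expr → x = -0.7609; check Q = 1.295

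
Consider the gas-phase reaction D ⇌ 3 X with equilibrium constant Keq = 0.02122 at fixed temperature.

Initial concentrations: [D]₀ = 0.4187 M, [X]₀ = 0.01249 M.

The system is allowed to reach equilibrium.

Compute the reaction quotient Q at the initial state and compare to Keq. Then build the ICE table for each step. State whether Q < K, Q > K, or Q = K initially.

Q₀ = 4.6535e-06; Q < K (proceeds forward)

Q₀ = 4.6535e-06 vs Keq = 0.02122 ⇒ Q<K, forward
Step 1:
                    D           X
  Initial      0.4187     0.01249
  Change     -0.06133       0.184
  Equil        0.3574      0.1965
  solve Keq expr → x = 0.06133; check Q = 0.02122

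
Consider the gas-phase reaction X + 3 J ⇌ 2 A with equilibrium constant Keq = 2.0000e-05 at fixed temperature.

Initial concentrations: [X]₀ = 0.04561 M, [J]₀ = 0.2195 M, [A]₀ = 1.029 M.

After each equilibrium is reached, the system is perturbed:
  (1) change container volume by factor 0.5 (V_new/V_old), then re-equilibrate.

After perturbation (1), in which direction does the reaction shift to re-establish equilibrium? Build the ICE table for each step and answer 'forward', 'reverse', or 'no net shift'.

Q₀ = 2195 vs Keq = 2.0000e-05 ⇒ Q>K, reverse
Step 1:
                    X           J           A
  init        0.04561      0.2195       1.029
  Δ            0.5106       1.532      -1.021
  eq           0.5562       1.751    0.007731
  solve Keq expr → x = -0.5106; check Q = 2.0000e-05
Then change container volume by factor 0.5 (V_new/V_old).
Step 2:
                    X           J           A
  init          1.112       3.503     0.01546
  Δ          -0.00753    -0.02259     0.01506
  eq            1.105        3.48     0.03052
  solve Keq expr → x = 0.00753; check Q = 2.0000e-05

Direction: forward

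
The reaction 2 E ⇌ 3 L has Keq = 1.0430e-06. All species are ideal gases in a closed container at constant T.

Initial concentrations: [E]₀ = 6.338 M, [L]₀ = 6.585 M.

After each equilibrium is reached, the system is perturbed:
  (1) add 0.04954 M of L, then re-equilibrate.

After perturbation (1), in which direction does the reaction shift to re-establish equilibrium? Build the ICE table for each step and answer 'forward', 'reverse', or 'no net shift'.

Direction: reverse

Q₀ = 7.108 vs Keq = 1.0430e-06 ⇒ Q>K, reverse
Step 1:
                   E          L
  I            6.338      6.585
  C            4.357     -6.536
  E             10.7    0.04923
  solve Keq expr → x = -2.179; check Q = 1.0430e-06
Then add 0.04954 M of L.
Step 2:
                   E          L
  I             10.7    0.09877
  C          0.03296   -0.04944
  E            10.73    0.04933
  solve Keq expr → x = -0.01648; check Q = 1.0430e-06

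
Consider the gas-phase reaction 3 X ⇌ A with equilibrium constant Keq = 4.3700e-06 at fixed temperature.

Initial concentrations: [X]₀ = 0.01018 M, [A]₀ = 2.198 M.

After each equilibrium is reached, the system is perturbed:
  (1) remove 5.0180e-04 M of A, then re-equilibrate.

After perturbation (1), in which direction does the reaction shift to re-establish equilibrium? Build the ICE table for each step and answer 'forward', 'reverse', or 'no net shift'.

Direction: forward

Q₀ = 2.0835e+06 vs Keq = 4.3700e-06 ⇒ Q>K, reverse
Step 1:
                  X         A
  I         0.01018     2.198
  C            6.59    -2.197
  E             6.6  0.001257
  solve Keq expr → x = -2.197; check Q = 4.3700e-06
Then remove 5.0180e-04 M of A.
Step 2:
                  X         A
  I             6.6 7.5479e-04
  C       -0.001503 5.0094e-04
  E           6.599  0.001256
  solve Keq expr → x = 5.0094e-04; check Q = 4.3700e-06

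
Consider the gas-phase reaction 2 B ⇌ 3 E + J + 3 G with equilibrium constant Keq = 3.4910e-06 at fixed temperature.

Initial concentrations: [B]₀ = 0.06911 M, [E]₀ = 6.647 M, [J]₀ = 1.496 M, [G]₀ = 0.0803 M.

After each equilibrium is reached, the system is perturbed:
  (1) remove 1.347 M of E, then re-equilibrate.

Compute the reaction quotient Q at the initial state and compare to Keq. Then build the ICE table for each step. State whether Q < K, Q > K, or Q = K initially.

Q₀ = 47.63 vs Keq = 3.4910e-06 ⇒ Q>K, reverse
Step 1:
                   B          E          J          G
  Initial    0.06911      6.647      1.496     0.0803
  Change      0.0532    -0.0798    -0.0266    -0.0798
  Equil       0.1223      6.567      1.469 5.0065e-04
  solve Keq expr → x = -0.0266; check Q = 3.4910e-06
Then remove 1.347 M of E.
Step 2:
                   B          E          J          G
  Initial     0.1223       5.22      1.469 5.0065e-04
  Change  -8.5912e-05 1.2887e-04 4.2956e-05 1.2887e-04
  Equil       0.1222       5.22      1.469 6.2951e-04
  solve Keq expr → x = 4.2956e-05; check Q = 3.4910e-06

Q₀ = 47.63; Q > K (proceeds reverse)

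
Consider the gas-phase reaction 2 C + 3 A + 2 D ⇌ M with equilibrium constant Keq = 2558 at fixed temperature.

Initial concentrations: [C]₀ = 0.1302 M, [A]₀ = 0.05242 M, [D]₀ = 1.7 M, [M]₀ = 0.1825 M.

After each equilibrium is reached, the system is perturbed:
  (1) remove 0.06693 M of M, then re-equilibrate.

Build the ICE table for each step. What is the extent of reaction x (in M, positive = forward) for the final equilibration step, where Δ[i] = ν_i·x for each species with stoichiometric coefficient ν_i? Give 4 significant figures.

x = 0.00368 M

Q₀ = 2.5861e+04 vs Keq = 2558 ⇒ Q>K, reverse
Step 1:
                    C           A           D           M
  init         0.1302     0.05242         1.7      0.1825
  Δ           0.02872     0.04308     0.02872    -0.01436
  eq           0.1589      0.0955       1.729      0.1681
  solve Keq expr → x = -0.01436; check Q = 2558
Then remove 0.06693 M of M.
Step 2:
                    C           A           D           M
  init         0.1589      0.0955       1.729      0.1012
  Δ         -0.007359    -0.01104   -0.007359     0.00368
  eq           0.1516     0.08446       1.721      0.1049
  solve Keq expr → x = 0.00368; check Q = 2558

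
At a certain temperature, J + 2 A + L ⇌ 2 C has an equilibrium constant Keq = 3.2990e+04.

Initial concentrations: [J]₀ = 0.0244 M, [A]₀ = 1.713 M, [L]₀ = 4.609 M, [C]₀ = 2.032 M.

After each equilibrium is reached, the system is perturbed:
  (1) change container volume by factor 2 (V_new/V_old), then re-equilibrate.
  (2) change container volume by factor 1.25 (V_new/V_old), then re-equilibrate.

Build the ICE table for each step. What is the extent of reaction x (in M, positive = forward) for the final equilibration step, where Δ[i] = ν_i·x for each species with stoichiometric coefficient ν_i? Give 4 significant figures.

x = -9.2982e-06 M

Q₀ = 12.51 vs Keq = 3.2990e+04 ⇒ Q<K, forward
Step 1:
                    J           A           L           C
  init         0.0244       1.713       4.609       2.032
  Δ          -0.02439    -0.04878    -0.02439     0.04878
  eq       1.0336e-05       1.664       4.585       2.081
  solve Keq expr → x = 0.02439; check Q = 3.2990e+04
Then change container volume by factor 2 (V_new/V_old).
Step 2:
                    J           A           L           C
  init     5.1679e-06      0.8321       2.292        1.04
  Δ        1.5501e-05  3.1002e-05  1.5501e-05 -3.1002e-05
  eq       2.0669e-05      0.8321       2.292        1.04
  solve Keq expr → x = -1.5501e-05; check Q = 3.2990e+04
Then change container volume by factor 1.25 (V_new/V_old).
Step 3:
                    J           A           L           C
  init     1.6535e-05      0.6657       1.834      0.8323
  Δ        9.2982e-06  1.8596e-05  9.2982e-06 -1.8596e-05
  eq       2.5833e-05      0.6657       1.834      0.8323
  solve Keq expr → x = -9.2982e-06; check Q = 3.2990e+04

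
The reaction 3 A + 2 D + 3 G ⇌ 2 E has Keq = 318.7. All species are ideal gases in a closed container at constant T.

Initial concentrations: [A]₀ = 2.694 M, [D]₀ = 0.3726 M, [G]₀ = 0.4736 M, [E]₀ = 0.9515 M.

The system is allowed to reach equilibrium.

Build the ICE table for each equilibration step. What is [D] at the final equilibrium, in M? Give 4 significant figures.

Q₀ = 3.14 vs Keq = 318.7 ⇒ Q<K, forward
Step 1:
                   A          D          G          E
  I            2.694     0.3726     0.4736     0.9515
  C          -0.2743    -0.1829    -0.2743     0.1829
  E             2.42     0.1897     0.1993      1.134
  solve Keq expr → x = 0.09143; check Q = 318.7

[D]_eq = 0.1897 M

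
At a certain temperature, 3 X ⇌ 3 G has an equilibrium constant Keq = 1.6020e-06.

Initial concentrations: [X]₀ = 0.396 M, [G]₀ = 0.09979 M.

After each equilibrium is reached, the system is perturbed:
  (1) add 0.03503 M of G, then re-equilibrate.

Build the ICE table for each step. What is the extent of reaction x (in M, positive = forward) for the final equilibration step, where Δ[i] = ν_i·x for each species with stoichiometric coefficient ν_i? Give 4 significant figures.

x = -0.01154 M

Q₀ = 0.016 vs Keq = 1.6020e-06 ⇒ Q>K, reverse
Step 1:
                   X          G
  init         0.396    0.09979
  Δ          0.09406   -0.09406
  eq          0.4901   0.005734
  solve Keq expr → x = -0.03135; check Q = 1.6020e-06
Then add 0.03503 M of G.
Step 2:
                   X          G
  init        0.4901    0.04076
  Δ          0.03462   -0.03462
  eq          0.5247   0.006139
  solve Keq expr → x = -0.01154; check Q = 1.6020e-06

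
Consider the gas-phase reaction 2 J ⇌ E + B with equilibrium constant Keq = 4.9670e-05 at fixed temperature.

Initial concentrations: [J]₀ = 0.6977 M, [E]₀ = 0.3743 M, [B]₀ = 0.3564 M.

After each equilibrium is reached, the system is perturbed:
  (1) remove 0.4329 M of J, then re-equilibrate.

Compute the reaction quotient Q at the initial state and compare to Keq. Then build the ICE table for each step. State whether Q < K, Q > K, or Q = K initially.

Q₀ = 0.274; Q > K (proceeds reverse)

Q₀ = 0.274 vs Keq = 4.9670e-05 ⇒ Q>K, reverse
Step 1:
                  J         E         B
  I          0.6977    0.3743    0.3564
  C           0.704    -0.352    -0.352
  E           1.402   0.02228   0.00438
  solve Keq expr → x = -0.352; check Q = 4.9670e-05
Then remove 0.4329 M of J.
Step 2:
                  J         E         B
  I          0.9688   0.02228   0.00438
  C        0.004111 -0.002056 -0.002056
  E           0.973   0.02022  0.002325
  solve Keq expr → x = -0.002056; check Q = 4.9670e-05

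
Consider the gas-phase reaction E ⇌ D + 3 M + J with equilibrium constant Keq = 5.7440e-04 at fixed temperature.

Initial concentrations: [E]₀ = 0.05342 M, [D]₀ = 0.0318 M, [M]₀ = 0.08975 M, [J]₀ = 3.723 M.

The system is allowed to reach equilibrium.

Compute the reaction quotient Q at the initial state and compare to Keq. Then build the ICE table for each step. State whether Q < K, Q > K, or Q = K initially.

Q₀ = 0.001602; Q > K (proceeds reverse)

Q₀ = 0.001602 vs Keq = 5.7440e-04 ⇒ Q>K, reverse
Step 1:
                  E         D         M         J
  Initial   0.05342    0.0318   0.08975     3.723
  Change   0.006204 -0.006204  -0.01861 -0.006204
  Equil     0.05962    0.0256   0.07114     3.717
  solve Keq expr → x = -0.006204; check Q = 5.7440e-04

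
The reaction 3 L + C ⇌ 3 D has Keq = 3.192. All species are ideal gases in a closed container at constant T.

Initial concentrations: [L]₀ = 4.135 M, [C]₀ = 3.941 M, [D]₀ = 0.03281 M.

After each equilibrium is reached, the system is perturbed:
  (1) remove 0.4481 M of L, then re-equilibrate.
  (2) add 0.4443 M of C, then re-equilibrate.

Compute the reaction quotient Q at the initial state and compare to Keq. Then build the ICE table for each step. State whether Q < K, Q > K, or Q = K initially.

Q₀ = 1.2676e-07 vs Keq = 3.192 ⇒ Q<K, forward
Step 1:
                   L          C          D
  Initial      4.135      3.941    0.03281
  Change      -2.801    -0.9338      2.801
  Equil        1.334      3.007      2.834
  solve Keq expr → x = 0.9338; check Q = 3.192
Then remove 0.4481 M of L.
Step 2:
                   L          C          D
  Initial     0.8855      3.007      2.834
  Change       0.296    0.09868     -0.296
  Equil        1.182      3.106      2.538
  solve Keq expr → x = -0.09868; check Q = 3.192
Then add 0.4443 M of C.
Step 3:
                   L          C          D
  Initial      1.182       3.55      2.538
  Change    -0.03477   -0.01159    0.03477
  Equil        1.147      3.539      2.573
  solve Keq expr → x = 0.01159; check Q = 3.192

Q₀ = 1.2676e-07; Q < K (proceeds forward)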